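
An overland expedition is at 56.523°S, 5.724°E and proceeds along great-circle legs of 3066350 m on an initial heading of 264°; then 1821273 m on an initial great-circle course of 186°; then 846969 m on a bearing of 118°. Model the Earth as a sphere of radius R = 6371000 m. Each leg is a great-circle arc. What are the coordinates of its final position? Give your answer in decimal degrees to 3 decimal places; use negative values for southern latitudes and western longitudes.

latitude -68.784°, longitude -25.347°

Apply the spherical direct solution leg by leg, carrying full precision between legs.
Leg 1: from (-56.523°, 5.724°), δ = 3066350/6371000 = 0.481298 rad, θ = 264° → φ = -50.000°, λ = -40.021°.
Leg 2: from (-50.000°, -40.021°), δ = 1821273/6371000 = 0.285869 rad, θ = 186° → φ = -66.237°, λ = -44.216°.
Leg 3: from (-66.237°, -44.216°), δ = 846969/6371000 = 0.132941 rad, θ = 118° → φ = -68.784°, λ = -25.347°.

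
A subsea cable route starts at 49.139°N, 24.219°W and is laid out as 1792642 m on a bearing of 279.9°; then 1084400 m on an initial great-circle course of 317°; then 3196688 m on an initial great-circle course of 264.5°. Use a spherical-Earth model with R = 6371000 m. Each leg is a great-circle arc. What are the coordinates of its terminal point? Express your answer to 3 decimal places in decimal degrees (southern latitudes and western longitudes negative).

latitude 44.410°, longitude -102.965°

Apply the spherical direct solution leg by leg, carrying full precision between legs.
Leg 1: from (49.139°, -24.219°), δ = 1792642/6371000 = 0.281375 rad, θ = 279.9° → φ = 49.270°, λ = -49.005°.
Leg 2: from (49.270°, -49.005°), δ = 1084400/6371000 = 0.170209 rad, θ = 317° → φ = 55.860°, λ = -60.884°.
Leg 3: from (55.860°, -60.884°), δ = 3196688/6371000 = 0.501756 rad, θ = 264.5° → φ = 44.410°, λ = -102.965°.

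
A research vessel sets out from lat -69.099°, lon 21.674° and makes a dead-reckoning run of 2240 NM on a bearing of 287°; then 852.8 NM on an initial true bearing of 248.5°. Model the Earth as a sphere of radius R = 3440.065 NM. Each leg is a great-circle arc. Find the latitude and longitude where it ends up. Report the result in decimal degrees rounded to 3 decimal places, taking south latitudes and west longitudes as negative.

latitude -46.469°, longitude -49.902°

Apply the spherical direct solution leg by leg, carrying full precision between legs.
Leg 1: from (-69.099°, 21.674°), δ = 2240/3440.065 = 0.651150 rad, θ = 287° → φ = -42.830°, λ = -30.544°.
Leg 2: from (-42.830°, -30.544°), δ = 852.8/3440.065 = 0.247902 rad, θ = 248.5° → φ = -46.469°, λ = -49.902°.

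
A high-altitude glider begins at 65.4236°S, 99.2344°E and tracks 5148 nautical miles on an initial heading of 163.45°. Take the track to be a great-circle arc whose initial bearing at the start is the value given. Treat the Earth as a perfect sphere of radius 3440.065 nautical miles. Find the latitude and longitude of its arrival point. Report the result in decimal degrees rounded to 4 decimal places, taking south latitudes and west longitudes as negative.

Angular distance δ = d/R = 5148 / 3440.065 = 1.496483 rad.
Start latitude φ₁ = -1.141857 rad; initial bearing θ = 2.852741 rad.
Applying the spherical law of cosines for sides, sin φ₂ = sin φ₁ cos δ + cos φ₁ sin δ cos θ = -0.465094, so φ₂ = -27.7163°.
Δλ = atan2( sin θ sin δ cos φ₁ , cos δ − sin φ₁ sin φ₂ ) = atan2(0.118145, -0.348716) = 2.814930 rad = 161.2836°.
λ₂ = 99.2344° + 161.2836° = 260.5180°, normalized to (−180°, 180°] → -99.4820°.

latitude -27.7163°, longitude -99.4820°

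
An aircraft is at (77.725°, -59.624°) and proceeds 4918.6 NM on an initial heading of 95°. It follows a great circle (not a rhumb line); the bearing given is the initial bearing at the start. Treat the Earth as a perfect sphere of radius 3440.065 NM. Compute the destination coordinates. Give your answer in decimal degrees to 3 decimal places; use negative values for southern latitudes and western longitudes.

The arc subtends δ = 4918.6/3440.065 = 1.429799 rad at the centre.
Start latitude φ₁ = 1.356557 rad; initial bearing θ = 1.658063 rad.
sin φ₂ = sin φ₁ cos δ + cos φ₁ sin δ cos θ = (0.977138)(0.140531) + (0.212604)(0.990076)(-0.087156) = 0.118973
φ₂ = asin(0.118973) = 0.119255 rad = 6.833°.
Then Δλ = atan2(0.209693, 0.024278) = 1.455529 rad, from sin θ sin δ cos φ₁ over cos δ − sin φ₁ sin φ₂.
λ₂ = -59.624° + 83.396° = 23.772°.

latitude 6.833°, longitude 23.772°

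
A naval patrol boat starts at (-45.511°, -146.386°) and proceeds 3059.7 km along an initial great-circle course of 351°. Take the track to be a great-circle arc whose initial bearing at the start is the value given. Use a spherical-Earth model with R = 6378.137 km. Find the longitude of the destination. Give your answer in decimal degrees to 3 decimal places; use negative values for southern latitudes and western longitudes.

longitude -150.746°

Angular distance δ = d/R = 3059.7 / 6378.137 = 0.479717 rad.
Start latitude φ₁ = -0.794317 rad; initial bearing θ = 6.126106 rad.
Applying the spherical law of cosines for sides, sin φ₂ = sin φ₁ cos δ + cos φ₁ sin δ cos θ = -0.313418, so φ₂ = -18.265°.
For the longitude increment, Δλ = atan2( sin θ sin δ cos φ₁, cos δ − sin φ₁ sin φ₂ ) = atan2(-0.050595, 0.663538) = -4.360°.
Hence λ₂ = -146.386° + -4.360° = -150.746°.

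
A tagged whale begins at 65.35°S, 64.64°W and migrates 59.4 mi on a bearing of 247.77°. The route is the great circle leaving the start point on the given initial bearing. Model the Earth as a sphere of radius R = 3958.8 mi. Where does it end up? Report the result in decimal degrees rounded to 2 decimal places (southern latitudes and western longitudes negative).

latitude -65.66°, longitude -66.57°

The arc subtends δ = 59.4/3958.8 = 0.015005 rad at the centre.
With φ₁ = -65.35° = -1.140573 rad and θ = 247.77° = 4.324402 rad:
Applying the spherical law of cosines for sides, sin φ₂ = sin φ₁ cos δ + cos φ₁ sin δ cos θ = -0.911138, so φ₂ = -65.66°.
Then Δλ = atan2(-0.005793, 0.171779) = -0.033709 rad, from sin θ sin δ cos φ₁ over cos δ − sin φ₁ sin φ₂.
λ₂ = λ₁ + Δλ = -66.57°.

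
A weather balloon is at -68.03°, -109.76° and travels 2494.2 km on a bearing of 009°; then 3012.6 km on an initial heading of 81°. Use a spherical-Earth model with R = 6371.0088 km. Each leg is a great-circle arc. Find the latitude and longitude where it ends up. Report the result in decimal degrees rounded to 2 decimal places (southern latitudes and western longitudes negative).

latitude -36.01°, longitude -71.07°

Apply the spherical direct solution leg by leg, carrying full precision between legs.
Leg 1: from (-68.03°, -109.76°), δ = 2494.2/6371.0088 = 0.391492 rad, θ = 9° → φ = -45.74°, λ = -104.85°.
Leg 2: from (-45.74°, -104.85°), δ = 3012.6/6371.0088 = 0.472861 rad, θ = 81° → φ = -36.01°, λ = -71.07°.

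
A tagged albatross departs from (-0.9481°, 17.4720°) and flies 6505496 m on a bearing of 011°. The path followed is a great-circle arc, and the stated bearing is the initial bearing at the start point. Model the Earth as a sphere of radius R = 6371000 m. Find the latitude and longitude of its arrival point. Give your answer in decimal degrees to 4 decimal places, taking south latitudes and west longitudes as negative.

latitude 55.9208°, longitude 34.3516°

Central angle δ = d/R = 1.021111 rad.
Start latitude φ₁ = -0.016547 rad; initial bearing θ = 0.191986 rad.
Destination latitude: φ₂ = arcsin( sin φ₁ cos δ + cos φ₁ sin δ cos θ ) = arcsin(0.828264) = 55.9208°.
Then Δλ = atan2(0.162678, 0.536124) = 0.294604 rad, from sin θ sin δ cos φ₁ over cos δ − sin φ₁ sin φ₂.
λ₂ = λ₁ + Δλ = 34.3516°.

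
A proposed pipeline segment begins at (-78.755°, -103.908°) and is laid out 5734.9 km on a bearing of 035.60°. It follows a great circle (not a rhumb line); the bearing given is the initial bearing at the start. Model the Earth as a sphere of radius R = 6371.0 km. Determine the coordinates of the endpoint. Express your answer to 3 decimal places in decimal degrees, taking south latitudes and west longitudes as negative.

Central angle δ = d/R = 0.900157 rad.
With φ₁ = -78.755° = -1.374534 rad and θ = 35.6° = 0.621337 rad:
Destination latitude: φ₂ = arcsin( sin φ₁ cos δ + cos φ₁ sin δ cos θ ) = arcsin(-0.485337) = -29.035°.
Then Δλ = atan2(0.088932, 0.145467) = 0.548726 rad, from sin θ sin δ cos φ₁ over cos δ − sin φ₁ sin φ₂.
Hence λ₂ = -103.908° + 31.440° = -72.468°.

latitude -29.035°, longitude -72.468°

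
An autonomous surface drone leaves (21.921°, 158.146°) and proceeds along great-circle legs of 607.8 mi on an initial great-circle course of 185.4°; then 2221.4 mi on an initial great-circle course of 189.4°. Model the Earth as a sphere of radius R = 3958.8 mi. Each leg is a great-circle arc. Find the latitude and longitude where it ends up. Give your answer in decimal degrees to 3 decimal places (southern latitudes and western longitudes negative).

latitude -18.568°, longitude 152.039°

Apply the spherical direct solution leg by leg, carrying full precision between legs.
Leg 1: from (21.921°, 158.146°), δ = 607.8/3958.8 = 0.153531 rad, θ = 185.4° → φ = 13.161°, λ = 157.299°.
Leg 2: from (13.161°, 157.299°), δ = 2221.4/3958.8 = 0.561130 rad, θ = 189.4° → φ = -18.568°, λ = 152.039°.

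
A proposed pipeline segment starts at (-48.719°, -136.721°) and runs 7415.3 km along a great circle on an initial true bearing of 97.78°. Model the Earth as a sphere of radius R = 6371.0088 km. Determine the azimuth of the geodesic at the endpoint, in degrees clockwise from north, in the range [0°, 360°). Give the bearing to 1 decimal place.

final bearing 45.0°

The arc subtends δ = 7415.3/6371.0088 = 1.163913 rad at the centre.
With φ₁ = -48.719° = -0.850307 rad and θ = 97.78° = 1.706583 rad:
Destination latitude: φ₂ = arcsin( sin φ₁ cos δ + cos φ₁ sin δ cos θ ) = arcsin(-0.379418) = -22.298°.
Then Δλ = atan2(0.600312, 0.110623) = 1.388565 rad, from sin θ sin δ cos φ₁ over cos δ − sin φ₁ sin φ₂.
Hence λ₂ = -136.721° + 79.559° = -57.162°.
The forward bearing on arrival equals the back-azimuth from the destination plus 180°.
Back-azimuth from P₂ (-22.3°, -57.2°) to P₁ (-48.7°, -136.7°), with Δλ' = λ₁ − λ₂ = -79.6°: atan2( sin Δλ' cos φ₁ , cos φ₂ sin φ₁ − sin φ₂ cos φ₁ cos Δλ' ) = 225.0°.
Final bearing = (225.0° + 180°) mod 360° = 45.0°.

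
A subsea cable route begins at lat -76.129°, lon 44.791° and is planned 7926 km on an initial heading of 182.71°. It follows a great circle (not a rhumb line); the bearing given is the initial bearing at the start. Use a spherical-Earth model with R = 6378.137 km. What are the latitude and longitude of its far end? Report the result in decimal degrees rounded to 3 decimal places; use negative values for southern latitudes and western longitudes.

latitude -32.653°, longitude -132.162°

Central angle δ = d/R = 1.242683 rad.
Converting: φ₁ = -1.328702 rad, θ = 3.188891 rad.
Applying the spherical law of cosines for sides, sin φ₂ = sin φ₁ cos δ + cos φ₁ sin δ cos θ = -0.539554, so φ₂ = -32.653°.
Δλ = atan2( sin θ sin δ cos φ₁ , cos δ − sin φ₁ sin φ₂ ) = atan2(-0.010730, -0.201561) = -3.088407 rad = -176.953°.
Hence λ₂ = 44.791° + -176.953° = -132.162°.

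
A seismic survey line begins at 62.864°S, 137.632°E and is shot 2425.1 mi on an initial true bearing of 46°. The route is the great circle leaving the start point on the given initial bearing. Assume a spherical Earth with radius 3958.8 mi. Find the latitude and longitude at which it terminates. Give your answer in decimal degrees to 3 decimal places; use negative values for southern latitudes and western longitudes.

latitude -33.088°, longitude 167.214°

The arc subtends δ = 2425.1/3958.8 = 0.612585 rad at the centre.
With φ₁ = -62.864° = -1.097184 rad and θ = 46° = 0.802851 rad:
Destination latitude: φ₂ = arcsin( sin φ₁ cos δ + cos φ₁ sin δ cos θ ) = arcsin(-0.545930) = -33.088°.
Then Δλ = atan2(0.188649, 0.332327) = 0.516301 rad, from sin θ sin δ cos φ₁ over cos δ − sin φ₁ sin φ₂.
Hence λ₂ = 137.632° + 29.582° = 167.214°.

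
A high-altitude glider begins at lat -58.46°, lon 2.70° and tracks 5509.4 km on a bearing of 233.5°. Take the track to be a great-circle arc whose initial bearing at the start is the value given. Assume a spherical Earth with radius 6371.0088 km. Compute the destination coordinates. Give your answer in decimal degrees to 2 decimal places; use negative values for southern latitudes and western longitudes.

Angular distance δ = d/R = 5509.4 / 6371.0088 = 0.864761 rad.
With φ₁ = -58.46° = -1.020319 rad and θ = 233.5° = 4.075344 rad:
sin φ₂ = sin φ₁ cos δ + cos φ₁ sin δ cos θ = (-0.852275)(0.648822) + (0.523094)(0.760940)(-0.594823) = -0.789740
φ₂ = asin(-0.789740) = -0.910385 rad = -52.16°.
Then Δλ = atan2(-0.319970, -0.024254) = -1.646452 rad, from sin θ sin δ cos φ₁ over cos δ − sin φ₁ sin φ₂.
λ₂ = 2.70° + -94.33° = -91.63°.

latitude -52.16°, longitude -91.63°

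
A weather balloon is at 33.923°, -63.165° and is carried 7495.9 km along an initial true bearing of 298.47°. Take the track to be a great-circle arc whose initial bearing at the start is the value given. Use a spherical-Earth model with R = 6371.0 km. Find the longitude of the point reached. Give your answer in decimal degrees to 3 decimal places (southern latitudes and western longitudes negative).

longitude -148.019°

The arc subtends δ = 7495.9/6371 = 1.176566 rad at the centre.
Start latitude φ₁ = 0.592068 rad; initial bearing θ = 5.209284 rad.
Destination latitude: φ₂ = arcsin( sin φ₁ cos δ + cos φ₁ sin δ cos θ ) = arcsin(0.579573) = 35.421°.
For the longitude increment, Δλ = atan2( sin θ sin δ cos φ₁, cos δ − sin φ₁ sin φ₂ ) = atan2(-0.673486, 0.060651) = -84.854°.
λ₂ = -63.165° + -84.854° = -148.019°.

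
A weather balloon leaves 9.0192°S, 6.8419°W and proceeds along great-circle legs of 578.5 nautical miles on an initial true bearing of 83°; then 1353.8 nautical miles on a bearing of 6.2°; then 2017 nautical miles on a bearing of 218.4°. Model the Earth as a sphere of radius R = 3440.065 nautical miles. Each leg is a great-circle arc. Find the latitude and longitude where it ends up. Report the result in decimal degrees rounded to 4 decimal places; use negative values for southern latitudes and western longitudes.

latitude -12.0157°, longitude -15.3090°

Apply the spherical direct solution leg by leg, carrying full precision between legs.
Leg 1: from (-9.0192°, -6.8419°), δ = 578.5/3440.065 = 0.168165 rad, θ = 83° → φ = -7.7244°, λ = 2.8092°.
Leg 2: from (-7.7244°, 2.8092°), δ = 1353.8/3440.065 = 0.393539 rad, θ = 6.2° → φ = 14.6920°, λ = 5.2629°.
Leg 3: from (14.6920°, 5.2629°), δ = 2017/3440.065 = 0.586326 rad, θ = 218.4° → φ = -12.0157°, λ = -15.3090°.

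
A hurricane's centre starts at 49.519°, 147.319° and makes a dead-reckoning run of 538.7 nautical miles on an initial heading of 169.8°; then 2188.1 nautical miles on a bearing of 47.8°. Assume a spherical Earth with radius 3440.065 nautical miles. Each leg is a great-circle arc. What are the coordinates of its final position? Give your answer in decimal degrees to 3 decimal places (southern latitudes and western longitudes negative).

Apply the spherical direct solution leg by leg, carrying full precision between legs.
Leg 1: from (49.519°, 147.319°), δ = 538.7/3440.065 = 0.156596 rad, θ = 169.8° → φ = 40.667°, λ = 149.406°.
Leg 2: from (40.667°, 149.406°), δ = 2188.1/3440.065 = 0.636064 rad, θ = 47.8° → φ = 55.781°, λ = -159.102°.

latitude 55.781°, longitude -159.102°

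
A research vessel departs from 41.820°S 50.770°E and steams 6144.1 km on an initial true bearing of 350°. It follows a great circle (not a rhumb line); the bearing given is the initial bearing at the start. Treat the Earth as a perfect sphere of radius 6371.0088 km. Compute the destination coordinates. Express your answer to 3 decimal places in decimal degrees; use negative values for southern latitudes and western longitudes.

latitude 12.888°, longitude 42.353°

The arc subtends δ = 6144.1/6371.0088 = 0.964384 rad at the centre.
Converting: φ₁ = -0.729897 rad, θ = 6.108652 rad.
Destination latitude: φ₂ = arcsin( sin φ₁ cos δ + cos φ₁ sin δ cos θ ) = arcsin(0.223041) = 12.888°.
Then Δλ = atan2(-0.106336, 0.718645) = -0.146901 rad, from sin θ sin δ cos φ₁ over cos δ − sin φ₁ sin φ₂.
λ₂ = 50.770° + -8.417° = 42.353°.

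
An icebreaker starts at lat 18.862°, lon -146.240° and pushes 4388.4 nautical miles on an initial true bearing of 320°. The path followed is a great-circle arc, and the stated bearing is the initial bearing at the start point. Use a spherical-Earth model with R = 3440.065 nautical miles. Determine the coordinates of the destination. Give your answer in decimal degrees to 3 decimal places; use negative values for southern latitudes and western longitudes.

The arc subtends δ = 4388.4/3440.065 = 1.275674 rad at the centre.
With φ₁ = 18.862° = 0.329204 rad and θ = 320° = 5.585054 rad:
sin φ₂ = sin φ₁ cos δ + cos φ₁ sin δ cos θ = (0.323290)(0.290857) + (0.946300)(0.956766)(0.766044) = 0.787599
φ₂ = asin(0.787599) = 0.906902 rad = 51.962°.
For the longitude increment, Δλ = atan2( sin θ sin δ cos φ₁, cos δ − sin φ₁ sin φ₂ ) = atan2(-0.581972, 0.036235) = -86.437°.
λ₂ = -146.240° + -86.437° = -232.677°, normalized to (−180°, 180°] → 127.323°.

latitude 51.962°, longitude 127.323°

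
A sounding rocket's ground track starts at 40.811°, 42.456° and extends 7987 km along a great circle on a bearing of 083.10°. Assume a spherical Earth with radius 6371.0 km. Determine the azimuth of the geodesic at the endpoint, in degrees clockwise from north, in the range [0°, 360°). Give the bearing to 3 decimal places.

Angular distance δ = d/R = 7987 / 6371 = 1.253649 rad.
With φ₁ = 40.811° = 0.712286 rad and θ = 83.1° = 1.450369 rad:
Destination latitude: φ₂ = arcsin( sin φ₁ cos δ + cos φ₁ sin δ cos θ ) = arcsin(0.290212) = 16.871°.
Then Δλ = atan2(0.713915, 0.122184) = 1.401292 rad, from sin θ sin δ cos φ₁ over cos δ − sin φ₁ sin φ₂.
Hence λ₂ = 42.456° + 80.288° = 122.744°.
The forward bearing on arrival equals the back-azimuth from the destination plus 180°.
Back-azimuth from P₂ (16.871°, 122.744°) to P₁ (40.811°, 42.456°), with Δλ' = λ₁ − λ₂ = -80.288°: atan2( sin Δλ' cos φ₁ , cos φ₂ sin φ₁ − sin φ₂ cos φ₁ cos Δλ' ) = 308.263°.
Final bearing = (308.263° + 180°) mod 360° = 128.263°.

final bearing 128.263°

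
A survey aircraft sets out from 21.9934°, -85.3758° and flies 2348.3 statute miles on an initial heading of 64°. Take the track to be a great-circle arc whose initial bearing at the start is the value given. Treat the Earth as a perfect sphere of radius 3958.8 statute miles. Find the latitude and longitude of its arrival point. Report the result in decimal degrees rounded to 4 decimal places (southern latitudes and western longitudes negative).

The arc subtends δ = 2348.3/3958.8 = 0.593185 rad at the centre.
Start latitude φ₁ = 0.383857 rad; initial bearing θ = 1.117011 rad.
sin φ₂ = sin φ₁ cos δ + cos φ₁ sin δ cos θ = (0.374500)(0.829165) + (0.927227)(0.559005)(0.438371) = 0.537740
φ₂ = asin(0.537740) = 0.567755 rad = 32.5299°.
Δλ = atan2( sin θ sin δ cos φ₁ , cos δ − sin φ₁ sin φ₂ ) = atan2(0.465867, 0.627781) = 0.638416 rad = 36.5785°.
λ₂ = λ₁ + Δλ = -48.7973°.

latitude 32.5299°, longitude -48.7973°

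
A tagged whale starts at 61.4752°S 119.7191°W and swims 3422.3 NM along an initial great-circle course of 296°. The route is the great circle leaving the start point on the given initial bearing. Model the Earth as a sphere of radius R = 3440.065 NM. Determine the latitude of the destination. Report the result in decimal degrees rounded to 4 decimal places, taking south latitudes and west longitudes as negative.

latitude -17.6355°

The arc subtends δ = 3422.3/3440.065 = 0.994836 rad at the centre.
Start latitude φ₁ = -1.072945 rad; initial bearing θ = 5.166175 rad.
Destination latitude: φ₂ = arcsin( sin φ₁ cos δ + cos φ₁ sin δ cos θ ) = arcsin(-0.302960) = -17.6355°.
Δλ = atan2( sin θ sin δ cos φ₁ , cos δ − sin φ₁ sin φ₂ ) = atan2(-0.359965, 0.278456) = -0.912383 rad = -52.2757°.
Hence λ₂ = -119.7191° + -52.2757° = -171.9948°.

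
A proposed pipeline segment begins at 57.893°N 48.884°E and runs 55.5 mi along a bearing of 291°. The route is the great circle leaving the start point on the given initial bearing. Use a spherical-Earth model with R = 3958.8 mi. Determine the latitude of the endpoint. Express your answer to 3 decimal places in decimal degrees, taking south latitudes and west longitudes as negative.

latitude 58.173°

Central angle δ = d/R = 0.014019 rad.
Converting: φ₁ = 1.010423 rad, θ = 5.078908 rad.
Destination latitude: φ₂ = arcsin( sin φ₁ cos δ + cos φ₁ sin δ cos θ ) = arcsin(0.849644) = 58.173°.
Δλ = atan2( sin θ sin δ cos φ₁ , cos δ − sin φ₁ sin φ₂ ) = atan2(-0.006956, 0.280205) = -0.024820 rad = -1.422°.
λ₂ = λ₁ + Δλ = 47.462°.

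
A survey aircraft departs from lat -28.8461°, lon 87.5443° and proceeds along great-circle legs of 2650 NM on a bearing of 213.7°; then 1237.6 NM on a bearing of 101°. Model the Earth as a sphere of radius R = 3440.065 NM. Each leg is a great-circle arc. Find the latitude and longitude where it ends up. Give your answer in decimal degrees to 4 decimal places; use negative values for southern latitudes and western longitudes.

latitude -56.5162°, longitude 78.4283°

Apply the spherical direct solution leg by leg, carrying full precision between legs.
Leg 1: from (-28.8461°, 87.5443°), δ = 2650/3440.065 = 0.770334 rad, θ = 213.7° → φ = -58.6181°, λ = 39.6437°.
Leg 2: from (-58.6181°, 39.6437°), δ = 1237.6/3440.065 = 0.359761 rad, θ = 101° → φ = -56.5162°, λ = 78.4283°.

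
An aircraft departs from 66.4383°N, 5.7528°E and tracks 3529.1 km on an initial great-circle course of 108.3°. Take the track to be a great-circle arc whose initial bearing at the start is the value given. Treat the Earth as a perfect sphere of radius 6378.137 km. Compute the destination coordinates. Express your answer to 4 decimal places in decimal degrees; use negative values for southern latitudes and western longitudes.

δ = 3529.1/6378.137 = 0.553312 rad (31.7024°).
Start latitude φ₁ = 1.159567 rad; initial bearing θ = 1.890192 rad.
Destination latitude: φ₂ = arcsin( sin φ₁ cos δ + cos φ₁ sin δ cos θ ) = arcsin(0.713900) = 45.5531°.
Δλ = atan2( sin θ sin δ cos φ₁ , cos δ − sin φ₁ sin φ₂ ) = atan2(0.199441, 0.196407) = 0.793063 rad = 45.4392°.
λ₂ = 5.7528° + 45.4392° = 51.1920°.

latitude 45.5531°, longitude 51.1920°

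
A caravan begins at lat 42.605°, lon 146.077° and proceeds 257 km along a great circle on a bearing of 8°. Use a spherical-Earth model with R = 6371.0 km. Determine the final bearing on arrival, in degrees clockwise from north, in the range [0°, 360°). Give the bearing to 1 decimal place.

final bearing 8.3°

δ = 257/6371 = 0.040339 rad (2.3113°).
Converting: φ₁ = 0.743598 rad, θ = 0.139626 rad.
Destination latitude: φ₂ = arcsin( sin φ₁ cos δ + cos φ₁ sin δ cos θ ) = arcsin(0.705784) = 44.893°.
For the longitude increment, Δλ = atan2( sin θ sin δ cos φ₁, cos δ − sin φ₁ sin φ₂ ) = atan2(0.004131, 0.521413) = 0.454°.
λ₂ = λ₁ + Δλ = 146.531°.
The forward bearing on arrival equals the back-azimuth from the destination plus 180°.
Back-azimuth from P₂ (44.9°, 146.5°) to P₁ (42.6°, 146.1°), with Δλ' = λ₁ − λ₂ = -0.5°: atan2( sin Δλ' cos φ₁ , cos φ₂ sin φ₁ − sin φ₂ cos φ₁ cos Δλ' ) = 188.3°.
Final bearing = (188.3° + 180°) mod 360° = 8.3°.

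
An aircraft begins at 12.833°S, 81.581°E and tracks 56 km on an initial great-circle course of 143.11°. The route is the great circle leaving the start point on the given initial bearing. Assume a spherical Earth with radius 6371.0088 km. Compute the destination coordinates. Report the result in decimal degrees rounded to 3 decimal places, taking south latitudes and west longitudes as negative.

δ = 56/6371.0088 = 0.008790 rad (0.5036°).
Converting: φ₁ = -0.223978 rad, θ = 2.497741 rad.
Destination latitude: φ₂ = arcsin( sin φ₁ cos δ + cos φ₁ sin δ cos θ ) = arcsin(-0.228956) = -13.236°.
Then Δλ = atan2(0.005144, 0.949108) = 0.005420 rad, from sin θ sin δ cos φ₁ over cos δ − sin φ₁ sin φ₂.
λ₂ = 81.581° + 0.311° = 81.892°.

latitude -13.236°, longitude 81.892°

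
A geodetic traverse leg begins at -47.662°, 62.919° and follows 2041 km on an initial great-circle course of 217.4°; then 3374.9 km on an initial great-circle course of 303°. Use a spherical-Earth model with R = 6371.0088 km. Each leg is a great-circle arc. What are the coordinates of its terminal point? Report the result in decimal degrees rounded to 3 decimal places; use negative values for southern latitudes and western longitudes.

latitude -37.963°, longitude 7.573°

Apply the spherical direct solution leg by leg, carrying full precision between legs.
Leg 1: from (-47.662°, 62.919°), δ = 2041/6371.0088 = 0.320357 rad, θ = 217.4° → φ = -60.466°, λ = 40.088°.
Leg 2: from (-60.466°, 40.088°), δ = 3374.9/6371.0088 = 0.529728 rad, θ = 303° → φ = -37.963°, λ = 7.573°.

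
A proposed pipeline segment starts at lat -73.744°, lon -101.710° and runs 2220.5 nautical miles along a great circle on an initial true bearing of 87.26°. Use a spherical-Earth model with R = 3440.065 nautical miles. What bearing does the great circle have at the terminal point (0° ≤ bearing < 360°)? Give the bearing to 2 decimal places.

Central angle δ = d/R = 0.645482 rad.
Start latitude φ₁ = -1.287076 rad; initial bearing θ = 1.522974 rad.
sin φ₂ = sin φ₁ cos δ + cos φ₁ sin δ cos θ = (-0.960021)(0.798810) + (0.279930)(0.601584)(0.047804) = -0.758824
φ₂ = asin(-0.758824) = -0.861505 rad = -49.361°.
Then Δλ = atan2(0.168208, 0.070324) = 1.174807 rad, from sin θ sin δ cos φ₁ over cos δ − sin φ₁ sin φ₂.
Hence λ₂ = -101.710° + 67.311° = -34.399°.
The forward bearing on arrival equals the back-azimuth from the destination plus 180°.
Back-azimuth from P₂ (-49.36°, -34.40°) to P₁ (-73.74°, -101.71°), with Δλ' = λ₁ − λ₂ = -67.31°: atan2( sin Δλ' cos φ₁ , cos φ₂ sin φ₁ − sin φ₂ cos φ₁ cos Δλ' ) = 205.42°.
Final bearing = (205.42° + 180°) mod 360° = 25.42°.

final bearing 25.42°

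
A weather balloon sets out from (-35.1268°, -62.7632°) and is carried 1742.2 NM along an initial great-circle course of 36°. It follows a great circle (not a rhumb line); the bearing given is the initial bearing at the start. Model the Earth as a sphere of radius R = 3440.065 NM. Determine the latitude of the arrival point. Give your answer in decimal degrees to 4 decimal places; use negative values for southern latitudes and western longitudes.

Central angle δ = d/R = 0.506444 rad.
With φ₁ = -35.1268° = -0.613078 rad and θ = 36° = 0.628319 rad:
sin φ₂ = sin φ₁ cos δ + cos φ₁ sin δ cos θ = (-0.575388)(0.874475) + (0.817881)(0.485071)(0.809017) = -0.182201
φ₂ = asin(-0.182201) = -0.183225 rad = -10.4980°.
Δλ = atan2( sin θ sin δ cos φ₁ , cos δ − sin φ₁ sin φ₂ ) = atan2(0.233192, 0.769639) = 0.294197 rad = 16.8562°.
λ₂ = λ₁ + Δλ = -45.9070°.

latitude -10.4980°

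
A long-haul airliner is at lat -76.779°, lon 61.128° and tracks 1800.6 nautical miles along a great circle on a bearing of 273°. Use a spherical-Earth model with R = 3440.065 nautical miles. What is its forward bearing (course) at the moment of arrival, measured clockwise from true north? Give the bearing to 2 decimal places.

Central angle δ = d/R = 0.523420 rad.
With φ₁ = -76.779° = -1.340046 rad and θ = 273° = 4.764749 rad:
Applying the spherical law of cosines for sides, sin φ₂ = sin φ₁ cos δ + cos φ₁ sin δ cos θ = -0.837175, so φ₂ = -56.843°.
Then Δλ = atan2(-0.114162, 0.051128) = -1.149724 rad, from sin θ sin δ cos φ₁ over cos δ − sin φ₁ sin φ₂.
λ₂ = 61.128° + -65.874° = -4.746°.
The forward bearing on arrival equals the back-azimuth from the destination plus 180°.
Back-azimuth from P₂ (-56.84°, -4.75°) to P₁ (-76.78°, 61.13°), with Δλ' = λ₁ − λ₂ = 65.87°: atan2( sin Δλ' cos φ₁ , cos φ₂ sin φ₁ − sin φ₂ cos φ₁ cos Δλ' ) = 155.32°.
Final bearing = (155.32° + 180°) mod 360° = 335.32°.

final bearing 335.32°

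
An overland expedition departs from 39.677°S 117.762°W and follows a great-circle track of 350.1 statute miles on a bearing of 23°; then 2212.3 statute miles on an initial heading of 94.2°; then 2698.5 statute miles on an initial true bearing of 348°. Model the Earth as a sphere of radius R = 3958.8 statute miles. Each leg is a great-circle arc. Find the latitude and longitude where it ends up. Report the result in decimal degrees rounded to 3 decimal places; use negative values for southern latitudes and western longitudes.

latitude 7.178°, longitude -84.753°

Apply the spherical direct solution leg by leg, carrying full precision between legs.
Leg 1: from (-39.677°, -117.762°), δ = 350.1/3958.8 = 0.088436 rad, θ = 23° → φ = -34.987°, λ = -115.348°.
Leg 2: from (-34.987°, -115.348°), δ = 2212.3/3958.8 = 0.558831 rad, θ = 94.2° → φ = -31.197°, λ = -77.166°.
Leg 3: from (-31.197°, -77.166°), δ = 2698.5/3958.8 = 0.681646 rad, θ = 348° → φ = 7.178°, λ = -84.753°.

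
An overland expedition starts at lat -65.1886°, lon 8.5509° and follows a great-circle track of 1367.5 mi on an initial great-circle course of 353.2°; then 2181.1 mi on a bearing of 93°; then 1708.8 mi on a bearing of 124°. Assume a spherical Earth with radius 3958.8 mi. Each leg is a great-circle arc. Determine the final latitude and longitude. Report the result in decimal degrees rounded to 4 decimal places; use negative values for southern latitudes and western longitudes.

Apply the spherical direct solution leg by leg, carrying full precision between legs.
Leg 1: from (-65.1886°, 8.5509°), δ = 1367.5/3958.8 = 0.345433 rad, θ = 353.2° → φ = -45.4784°, λ = 5.2730°.
Leg 2: from (-45.4784°, 5.2730°), δ = 2181.1/3958.8 = 0.550950 rad, θ = 93° → φ = -38.8067°, λ = 47.4067°.
Leg 3: from (-38.8067°, 47.4067°), δ = 1708.8/3958.8 = 0.431646 rad, θ = 124° → φ = -48.7222°, λ = 79.1253°.

latitude -48.7222°, longitude 79.1253°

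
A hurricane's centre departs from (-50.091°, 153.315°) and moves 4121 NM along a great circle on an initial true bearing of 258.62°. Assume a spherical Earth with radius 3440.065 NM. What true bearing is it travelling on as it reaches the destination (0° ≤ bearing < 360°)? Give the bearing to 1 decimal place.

The arc subtends δ = 4121/3440.065 = 1.197942 rad at the centre.
With φ₁ = -50.091° = -0.874253 rad and θ = 258.62° = 4.513771 rad:
sin φ₂ = sin φ₁ cos δ + cos φ₁ sin δ cos θ = (-0.767064)(0.364275) + (0.641570)(0.931292)(-0.197315) = -0.397316
φ₂ = asin(-0.397316) = -0.408590 rad = -23.410°.
Then Δλ = atan2(-0.585742, 0.059508) = -1.469550 rad, from sin θ sin δ cos φ₁ over cos δ − sin φ₁ sin φ₂.
Hence λ₂ = 153.315° + -84.199° = 69.116°.
The forward bearing on arrival equals the back-azimuth from the destination plus 180°.
Back-azimuth from P₂ (-23.4°, 69.1°) to P₁ (-50.1°, 153.3°), with Δλ' = λ₁ − λ₂ = 84.2°: atan2( sin Δλ' cos φ₁ , cos φ₂ sin φ₁ − sin φ₂ cos φ₁ cos Δλ' ) = 136.7°.
Final bearing = (136.7° + 180°) mod 360° = 316.7°.

final bearing 316.7°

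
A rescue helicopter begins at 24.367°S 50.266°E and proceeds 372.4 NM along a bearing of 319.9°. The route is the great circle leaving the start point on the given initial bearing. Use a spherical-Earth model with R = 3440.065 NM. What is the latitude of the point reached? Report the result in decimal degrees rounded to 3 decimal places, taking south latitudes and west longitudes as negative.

Central angle δ = d/R = 0.108254 rad.
Converting: φ₁ = -0.425284 rad, θ = 5.583308 rad.
Applying the spherical law of cosines for sides, sin φ₂ = sin φ₁ cos δ + cos φ₁ sin δ cos θ = -0.334883, so φ₂ = -19.565°.
For the longitude increment, Δλ = atan2( sin θ sin δ cos φ₁, cos δ − sin φ₁ sin φ₂ ) = atan2(-0.063393, 0.855980) = -4.236°.
Hence λ₂ = 50.266° + -4.236° = 46.030°.

latitude -19.565°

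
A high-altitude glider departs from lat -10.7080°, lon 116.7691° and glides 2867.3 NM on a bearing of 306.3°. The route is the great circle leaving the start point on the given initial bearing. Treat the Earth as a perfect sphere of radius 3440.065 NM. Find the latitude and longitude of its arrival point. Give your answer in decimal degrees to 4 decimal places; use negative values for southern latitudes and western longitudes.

δ = 2867.3/3440.065 = 0.833502 rad (47.7561°).
Start latitude φ₁ = -0.186890 rad; initial bearing θ = 5.345943 rad.
Applying the spherical law of cosines for sides, sin φ₂ = sin φ₁ cos δ + cos φ₁ sin δ cos θ = 0.305716, so φ₂ = 17.8013°.
Δλ = atan2( sin θ sin δ cos φ₁ , cos δ − sin φ₁ sin φ₂ ) = atan2(-0.586232, 0.729091) = -0.677211 rad = -38.8013°.
λ₂ = 116.7691° + -38.8013° = 77.9678°.

latitude 17.8013°, longitude 77.9678°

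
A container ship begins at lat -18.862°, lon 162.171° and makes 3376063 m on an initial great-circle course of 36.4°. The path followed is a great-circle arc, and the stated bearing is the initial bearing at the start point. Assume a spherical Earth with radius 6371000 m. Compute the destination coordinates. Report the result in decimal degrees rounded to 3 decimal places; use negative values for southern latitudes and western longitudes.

Angular distance δ = d/R = 3376063 / 6371000 = 0.529911 rad.
Converting: φ₁ = -0.329204 rad, θ = 0.635300 rad.
sin φ₂ = sin φ₁ cos δ + cos φ₁ sin δ cos θ = (-0.323290)(0.862852) + (0.946300)(0.505457)(0.804894) = 0.106040
φ₂ = asin(0.106040) = 0.106240 rad = 6.087°.
For the longitude increment, Δλ = atan2( sin θ sin δ cos φ₁, cos δ − sin φ₁ sin φ₂ ) = atan2(0.283840, 0.897134) = 17.557°.
λ₂ = 162.171° + 17.557° = 179.728°.

latitude 6.087°, longitude 179.728°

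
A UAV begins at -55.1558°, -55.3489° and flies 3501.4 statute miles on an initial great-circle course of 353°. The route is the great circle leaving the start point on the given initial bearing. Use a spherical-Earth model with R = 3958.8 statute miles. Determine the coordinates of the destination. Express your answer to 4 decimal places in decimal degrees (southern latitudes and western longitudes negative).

The arc subtends δ = 3501.4/3958.8 = 0.884460 rad at the centre.
Converting: φ₁ = -0.962650 rad, θ = 6.161012 rad.
sin φ₂ = sin φ₁ cos δ + cos φ₁ sin δ cos θ = (-0.820709)(0.633707) + (0.571347)(0.773573)(0.992546) = -0.081405
φ₂ = asin(-0.081405) = -0.081495 rad = -4.6693°.
Δλ = atan2( sin θ sin δ cos φ₁ , cos δ − sin φ₁ sin φ₂ ) = atan2(-0.053864, 0.566897) = -0.094730 rad = -5.4277°.
λ₂ = λ₁ + Δλ = -60.7766°.

latitude -4.6693°, longitude -60.7766°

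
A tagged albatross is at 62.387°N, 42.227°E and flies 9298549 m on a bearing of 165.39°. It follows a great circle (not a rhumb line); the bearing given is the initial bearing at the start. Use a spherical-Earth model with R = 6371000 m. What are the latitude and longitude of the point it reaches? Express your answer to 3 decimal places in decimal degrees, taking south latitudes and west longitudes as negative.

latitude -20.324°, longitude 57.732°

Central angle δ = d/R = 1.459512 rad.
Start latitude φ₁ = 1.088859 rad; initial bearing θ = 2.886600 rad.
Applying the spherical law of cosines for sides, sin φ₂ = sin φ₁ cos δ + cos φ₁ sin δ cos θ = -0.347330, so φ₂ = -20.324°.
Then Δλ = atan2(0.116189, 0.418824) = 0.270611 rad, from sin θ sin δ cos φ₁ over cos δ − sin φ₁ sin φ₂.
λ₂ = 42.227° + 15.505° = 57.732°.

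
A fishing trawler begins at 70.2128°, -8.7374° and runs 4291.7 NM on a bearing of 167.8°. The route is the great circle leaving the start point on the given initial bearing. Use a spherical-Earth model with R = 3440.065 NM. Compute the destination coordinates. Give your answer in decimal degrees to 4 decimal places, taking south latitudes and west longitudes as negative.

latitude -0.8519°, longitude 2.8231°

Central angle δ = d/R = 1.247564 rad.
Start latitude φ₁ = 1.225445 rad; initial bearing θ = 2.928662 rad.
Destination latitude: φ₂ = arcsin( sin φ₁ cos δ + cos φ₁ sin δ cos θ ) = arcsin(-0.014868) = -0.8519°.
Then Δλ = atan2(0.067835, 0.331624) = 0.201769 rad, from sin θ sin δ cos φ₁ over cos δ − sin φ₁ sin φ₂.
λ₂ = -8.7374° + 11.5605° = 2.8231°.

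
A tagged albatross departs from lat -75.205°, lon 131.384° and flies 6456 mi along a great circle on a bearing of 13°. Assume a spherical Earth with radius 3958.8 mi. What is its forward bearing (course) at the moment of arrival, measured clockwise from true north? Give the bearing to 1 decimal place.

final bearing 3.5°

The arc subtends δ = 6456/3958.8 = 1.630797 rad at the centre.
Converting: φ₁ = -1.312575 rad, θ = 0.226893 rad.
sin φ₂ = sin φ₁ cos δ + cos φ₁ sin δ cos θ = (-0.966846)(-0.059965) + (0.255361)(0.998200)(0.974370) = 0.306346
φ₂ = asin(0.306346) = 0.311352 rad = 17.839°.
Δλ = atan2( sin θ sin δ cos φ₁ , cos δ − sin φ₁ sin φ₂ ) = atan2(0.057340, 0.236224) = 0.238132 rad = 13.644°.
λ₂ = 131.384° + 13.644° = 145.028°.
The forward bearing on arrival equals the back-azimuth from the destination plus 180°.
Back-azimuth from P₂ (17.8°, 145.0°) to P₁ (-75.2°, 131.4°), with Δλ' = λ₁ − λ₂ = -13.6°: atan2( sin Δλ' cos φ₁ , cos φ₂ sin φ₁ − sin φ₂ cos φ₁ cos Δλ' ) = 183.5°.
Final bearing = (183.5° + 180°) mod 360° = 3.5°.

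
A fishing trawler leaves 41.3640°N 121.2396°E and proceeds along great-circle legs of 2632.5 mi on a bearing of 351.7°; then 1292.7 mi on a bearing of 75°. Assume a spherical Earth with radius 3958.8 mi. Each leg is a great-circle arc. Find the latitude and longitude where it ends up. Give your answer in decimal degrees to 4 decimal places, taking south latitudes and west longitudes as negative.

Apply the spherical direct solution leg by leg, carrying full precision between legs.
Leg 1: from (41.3640°, 121.2396°), δ = 2632.5/3958.8 = 0.664974 rad, θ = 351.7° → φ = 78.0394°, λ = 95.7842°.
Leg 2: from (78.0394°, 95.7842°), δ = 1292.7/3958.8 = 0.326538 rad, θ = 75° → φ = 70.7000°, λ = 165.4096°.

latitude 70.7000°, longitude 165.4096°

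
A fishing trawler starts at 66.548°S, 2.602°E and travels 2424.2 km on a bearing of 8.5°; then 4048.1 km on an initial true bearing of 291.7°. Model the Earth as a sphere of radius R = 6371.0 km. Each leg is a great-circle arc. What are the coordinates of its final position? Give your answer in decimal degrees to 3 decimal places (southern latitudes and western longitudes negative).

Apply the spherical direct solution leg by leg, carrying full precision between legs.
Leg 1: from (-66.548°, 2.602°), δ = 2424.2/6371 = 0.380505 rad, θ = 8.5° → φ = -44.878°, λ = 7.045°.
Leg 2: from (-44.878°, 7.045°), δ = 4048.1/6371 = 0.635395 rad, θ = 291.7° → φ = -24.355°, λ = -30.206°.

latitude -24.355°, longitude -30.206°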